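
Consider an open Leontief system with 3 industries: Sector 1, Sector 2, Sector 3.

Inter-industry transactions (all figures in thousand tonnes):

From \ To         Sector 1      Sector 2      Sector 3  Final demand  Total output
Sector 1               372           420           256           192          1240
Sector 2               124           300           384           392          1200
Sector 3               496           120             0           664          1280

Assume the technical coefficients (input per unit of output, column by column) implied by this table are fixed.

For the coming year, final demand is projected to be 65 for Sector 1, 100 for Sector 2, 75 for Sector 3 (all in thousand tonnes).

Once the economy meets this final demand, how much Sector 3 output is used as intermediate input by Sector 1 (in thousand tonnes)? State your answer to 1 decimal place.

Technical coefficients a_ij = z_ij / X_j:
  a_11 = 372/1240 = 0.30, a_21 = 124/1240 = 0.10, a_31 = 496/1240 = 0.40
  a_12 = 420/1200 = 0.35, a_22 = 300/1200 = 0.25, a_32 = 120/1200 = 0.10
  a_13 = 256/1280 = 0.20, a_23 = 384/1280 = 0.30, a_33 = 0/1280 = 0.00
I − A =
  [   0.70    -0.35    -0.20]
  [  -0.10     0.75    -0.30]
  [  -0.40    -0.10     1.00]
Cofactors of I−A, C_ij = (−1)^(i+j)·(minor ij) (rows/columns in the sector order above):
  C_11 = (0.75)(1.00) − (-0.30)(-0.10) = 0.7200
  C_12 = −[(-0.10)(1.00) − (-0.30)(-0.40)] = 0.2200
  C_13 = (-0.10)(-0.10) − (0.75)(-0.40) = 0.3100
  C_21 = −[(-0.35)(1.00) − (-0.20)(-0.10)] = 0.3700
  C_22 = (0.70)(1.00) − (-0.20)(-0.40) = 0.6200
  C_23 = −[(0.70)(-0.10) − (-0.35)(-0.40)] = 0.2100
  C_31 = (-0.35)(-0.30) − (-0.20)(0.75) = 0.2550
  C_32 = −[(0.70)(-0.30) − (-0.20)(-0.10)] = 0.2300
  C_33 = (0.70)(0.75) − (-0.35)(-0.10) = 0.4900
det(I−A) = Σ_j (I−A)_1j·C_1j = (0.70)(0.7200) + (-0.35)(0.2200) + (-0.20)(0.3100) = 0.3650
adj(I−A) = Cᵀ =
  [ 0.7200   0.3700   0.2550]
  [ 0.2200   0.6200   0.2300]
  [ 0.3100   0.2100   0.4900]
(I − A)⁻¹ = adj(I−A) / det(I−A) ≈
  [   1.9726     1.0137     0.6986]
  [   0.6027     1.6986     0.6301]
  [   0.8493     0.5753     1.3425]
First solve x = (I − A)⁻¹ d = adj(I−A)·d / det(I−A); in particular x_1 = (0.7200·65 + 0.3700·100 + 0.2550·75) / 0.3650 = 102.925 / 0.3650 ≈ 281.986.
Intermediate flow from 3 to 1: z_31 = a_31 · x_1 = 0.40 × 102.925 / 0.3650 = 41.17 / 0.3650 ≈ 112.8.

z_31 = 112.8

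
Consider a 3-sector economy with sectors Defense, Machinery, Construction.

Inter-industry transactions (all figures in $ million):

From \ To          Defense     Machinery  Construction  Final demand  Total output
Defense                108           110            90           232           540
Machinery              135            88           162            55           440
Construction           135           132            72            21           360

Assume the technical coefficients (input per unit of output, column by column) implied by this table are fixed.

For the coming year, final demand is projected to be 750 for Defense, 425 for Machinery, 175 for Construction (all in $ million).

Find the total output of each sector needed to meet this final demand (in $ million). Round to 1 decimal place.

x_1 = 2140.3, x_2 = 2153.6, x_3 = 1695.2

Technical coefficients a_ij = z_ij / X_j:
  a_11 = 108/540 = 0.20, a_21 = 135/540 = 0.25, a_31 = 135/540 = 0.25
  a_12 = 110/440 = 0.25, a_22 = 88/440 = 0.20, a_32 = 132/440 = 0.30
  a_13 = 90/360 = 0.25, a_23 = 162/360 = 0.45, a_33 = 72/360 = 0.20
I − A =
  [   0.80    -0.25    -0.25]
  [  -0.25     0.80    -0.45]
  [  -0.25    -0.30     0.80]
Cofactors of I−A, C_ij = (−1)^(i+j)·(minor ij) (rows/columns in the sector order above):
  C_11 = (0.80)(0.80) − (-0.45)(-0.30) = 0.5050
  C_12 = −[(-0.25)(0.80) − (-0.45)(-0.25)] = 0.3125
  C_13 = (-0.25)(-0.30) − (0.80)(-0.25) = 0.2750
  C_21 = −[(-0.25)(0.80) − (-0.25)(-0.30)] = 0.2750
  C_22 = (0.80)(0.80) − (-0.25)(-0.25) = 0.5775
  C_23 = −[(0.80)(-0.30) − (-0.25)(-0.25)] = 0.3025
  C_31 = (-0.25)(-0.45) − (-0.25)(0.80) = 0.3125
  C_32 = −[(0.80)(-0.45) − (-0.25)(-0.25)] = 0.4225
  C_33 = (0.80)(0.80) − (-0.25)(-0.25) = 0.5775
det(I−A) = Σ_j (I−A)_1j·C_1j = (0.80)(0.5050) + (-0.25)(0.3125) + (-0.25)(0.2750) = 0.257125
adj(I−A) = Cᵀ =
  [ 0.5050   0.2750   0.3125]
  [ 0.3125   0.5775   0.4225]
  [ 0.2750   0.3025   0.5775]
(I − A)⁻¹ = adj(I−A) / det(I−A) ≈
  [   1.9640     1.0695     1.2154]
  [   1.2154     2.2460     1.6432]
  [   1.0695     1.1765     2.2460]
x = (I − A)⁻¹ d = adj(I−A)·d / det(I−A), with det(I−A) = 0.257125:
  x_1 = (0.5050·750 + 0.2750·425 + 0.3125·175) / 0.257125 = 550.3125 / 0.257125 ≈ 2140.3
  x_2 = (0.3125·750 + 0.5775·425 + 0.4225·175) / 0.257125 = 553.75 / 0.257125 ≈ 2153.6
  x_3 = (0.2750·750 + 0.3025·425 + 0.5775·175) / 0.257125 = 435.875 / 0.257125 ≈ 1695.2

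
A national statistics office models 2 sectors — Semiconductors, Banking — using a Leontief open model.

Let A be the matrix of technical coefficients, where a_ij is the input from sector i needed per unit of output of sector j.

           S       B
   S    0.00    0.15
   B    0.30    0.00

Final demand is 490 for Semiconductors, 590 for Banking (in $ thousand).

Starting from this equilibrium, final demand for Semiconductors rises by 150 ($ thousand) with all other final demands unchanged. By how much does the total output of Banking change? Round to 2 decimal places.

I − A =
  [   1.00    -0.15]
  [  -0.30     1.00]
det(I−A) = (1.00)(1.00) − (-0.15)(-0.30) = 0.9550
adj(I−A) = [[1.00, 0.15], [0.30, 1.00]]
(I − A)⁻¹ = adj(I−A) / det(I−A) ≈
  [   1.0471     0.1571]
  [   0.3141     1.0471]
Δx = (I − A)⁻¹ Δd with Δd having +150 in the Semiconductors component and 0 elsewhere.
So Δx_B = L_BS · (+150), where L_BS = adj(I−A)_BS / det(I−A) = 0.30 / 0.9550.
Δx_B = 0.30 × (+150) / 0.9550 = 45.00 / 0.9550 ≈ 47.12.

Δx_B = 47.12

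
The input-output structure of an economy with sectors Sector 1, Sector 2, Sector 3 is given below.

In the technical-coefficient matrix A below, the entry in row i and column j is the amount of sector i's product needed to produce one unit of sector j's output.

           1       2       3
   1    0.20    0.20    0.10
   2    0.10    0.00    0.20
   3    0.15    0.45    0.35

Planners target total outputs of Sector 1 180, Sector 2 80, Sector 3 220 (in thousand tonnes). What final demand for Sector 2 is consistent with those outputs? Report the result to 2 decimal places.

d_2 = 18.00

I − A =
  [   0.80    -0.20    -0.10]
  [  -0.10     1.00    -0.20]
  [  -0.15    -0.45     0.65]
d = (I − A) x:
  d_1 = (+0.80)·180 + (-0.20)·80 + (-0.10)·220 = 106.00
  d_2 = (-0.10)·180 + (+1.00)·80 + (-0.20)·220 = 18.00
  d_3 = (-0.15)·180 + (-0.45)·80 + (+0.65)·220 = 80.00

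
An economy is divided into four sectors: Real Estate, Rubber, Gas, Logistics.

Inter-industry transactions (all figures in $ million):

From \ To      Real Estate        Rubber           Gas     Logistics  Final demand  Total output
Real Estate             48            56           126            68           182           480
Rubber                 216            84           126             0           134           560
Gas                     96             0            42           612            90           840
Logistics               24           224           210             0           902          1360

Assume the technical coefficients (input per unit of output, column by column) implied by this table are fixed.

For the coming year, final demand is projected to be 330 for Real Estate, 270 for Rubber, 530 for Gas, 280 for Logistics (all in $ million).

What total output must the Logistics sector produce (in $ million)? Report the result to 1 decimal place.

x_4 = 968.5

Technical coefficients a_ij = z_ij / X_j:
  a_11 = 48/480 = 0.10, a_21 = 216/480 = 0.45, a_31 = 96/480 = 0.20, a_41 = 24/480 = 0.05
  a_12 = 56/560 = 0.10, a_22 = 84/560 = 0.15, a_32 = 0/560 = 0.00, a_42 = 224/560 = 0.40
  a_13 = 126/840 = 0.15, a_23 = 126/840 = 0.15, a_33 = 42/840 = 0.05, a_43 = 210/840 = 0.25
  a_14 = 68/1360 = 0.05, a_24 = 0/1360 = 0.00, a_34 = 612/1360 = 0.45, a_44 = 0/1360 = 0.00
I − A =
  [   0.90    -0.10    -0.15    -0.05]
  [  -0.45     0.85    -0.15     0.00]
  [  -0.20     0.00     0.95    -0.45]
  [  -0.05    -0.40    -0.25     1.00]
Compute the cofactors C_ij = (−1)^(i+j)·(3×3 minor ij) of I−A; the adjugate is their transpose:
adj(I−A) = Cᵀ =
  [ 0.684875   0.129750   0.156125   0.104500]
  [ 0.410250   0.715500   0.207750   0.114000]
  [ 0.270125   0.188250   0.708875   0.332500]
  [ 0.265875   0.339750   0.268125   0.655500]
det(I−A) = Σ_j (I−A)_1j·C_1j = (0.90)(0.684875) + (-0.10)(0.410250) + (-0.15)(0.270125) + (-0.05)(0.265875) = 0.52155
(I − A)⁻¹ = adj(I−A) / det(I−A) ≈
  [   1.3132     0.2488     0.2993     0.2004]
  [   0.7866     1.3719     0.3983     0.2186]
  [   0.5179     0.3609     1.3592     0.6375]
  [   0.5098     0.6514     0.5141     1.2568]
x = (I − A)⁻¹ d = adj(I−A)·d / det(I−A), with det(I−A) = 0.52155:
  x_1 = (0.684875·330 + 0.129750·270 + 0.156125·530 + 0.104500·280) / 0.52155 = 373.0475 / 0.52155 ≈ 715.3
  x_2 = (0.410250·330 + 0.715500·270 + 0.207750·530 + 0.114000·280) / 0.52155 = 470.595 / 0.52155 ≈ 902.3
  x_3 = (0.270125·330 + 0.188250·270 + 0.708875·530 + 0.332500·280) / 0.52155 = 608.7725 / 0.52155 ≈ 1167.2
  x_4 = (0.265875·330 + 0.339750·270 + 0.268125·530 + 0.655500·280) / 0.52155 = 505.1175 / 0.52155 ≈ 968.5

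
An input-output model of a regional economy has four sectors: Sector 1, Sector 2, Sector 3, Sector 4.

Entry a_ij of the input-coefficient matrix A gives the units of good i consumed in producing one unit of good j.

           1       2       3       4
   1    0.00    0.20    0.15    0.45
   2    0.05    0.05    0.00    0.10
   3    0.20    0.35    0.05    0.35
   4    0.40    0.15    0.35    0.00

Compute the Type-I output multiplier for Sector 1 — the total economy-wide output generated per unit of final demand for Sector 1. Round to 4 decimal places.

m_1 = 3.3426

I − A =
  [   1.00    -0.20    -0.15    -0.45]
  [  -0.05     0.95     0.00    -0.10]
  [  -0.20    -0.35     0.95    -0.35]
  [  -0.40    -0.15    -0.35     1.00]
Compute the cofactors C_ij = (−1)^(i+j)·(3×3 minor ij) of I−A; the adjugate is their transpose:
adj(I−A) = Cᵀ =
  [ 0.759625   0.345125   0.296875   0.480250]
  [ 0.086375   0.574000   0.056375   0.116000]
  [ 0.354125   0.421000   0.742625   0.461375]
  [ 0.440750   0.371500   0.387125   0.861875]
det(I−A) = Σ_j (I−A)_1j·C_1j = (1.00)(0.759625) + (-0.20)(0.086375) + (-0.15)(0.354125) + (-0.45)(0.440750) = 0.49089375
(I − A)⁻¹ = adj(I−A) / det(I−A) ≈
  [   1.54743     0.70305     0.60476     0.97832]
  [   0.17595     1.16930     0.11484     0.23630]
  [   0.72139     0.85762     1.51280     0.93987]
  [   0.89785     0.75678     0.78861     1.75573]
The output multiplier for sector j is the column-j sum of the Leontief inverse (I − A)⁻¹ = adj(I−A) / det(I−A).
Column 1 of adj(I−A): (0.759625, 0.086375, 0.354125, 0.440750); det(I−A) = 0.49089375.
m_1 = (0.759625 + 0.086375 + 0.354125 + 0.440750) / 0.49089375 = 1.640875 / 0.49089375 ≈ 3.3426.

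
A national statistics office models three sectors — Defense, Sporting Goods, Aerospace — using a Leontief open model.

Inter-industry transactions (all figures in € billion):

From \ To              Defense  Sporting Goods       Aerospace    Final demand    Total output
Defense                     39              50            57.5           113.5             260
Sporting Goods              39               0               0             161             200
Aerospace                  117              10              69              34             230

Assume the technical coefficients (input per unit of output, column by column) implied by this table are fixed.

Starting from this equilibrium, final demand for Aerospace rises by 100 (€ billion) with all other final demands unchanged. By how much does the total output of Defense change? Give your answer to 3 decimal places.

Technical coefficients a_ij = z_ij / X_j:
  a_DD = 39/260 = 0.15, a_SD = 39/260 = 0.15, a_AD = 117/260 = 0.45
  a_DS = 50/200 = 0.25, a_SS = 0/200 = 0.00, a_AS = 10/200 = 0.05
  a_DA = 57.5/230 = 0.25, a_SA = 0/230 = 0.00, a_AA = 69/230 = 0.30
I − A =
  [   0.85    -0.25    -0.25]
  [  -0.15     1.00     0.00]
  [  -0.45    -0.05     0.70]
Cofactors of I−A, C_ij = (−1)^(i+j)·(minor ij) (rows/columns in the sector order above):
  C_11 = (1.00)(0.70) − (0.00)(-0.05) = 0.7000
  C_12 = −[(-0.15)(0.70) − (0.00)(-0.45)] = 0.1050
  C_13 = (-0.15)(-0.05) − (1.00)(-0.45) = 0.4575
  C_21 = −[(-0.25)(0.70) − (-0.25)(-0.05)] = 0.1875
  C_22 = (0.85)(0.70) − (-0.25)(-0.45) = 0.4825
  C_23 = −[(0.85)(-0.05) − (-0.25)(-0.45)] = 0.1550
  C_31 = (-0.25)(0.00) − (-0.25)(1.00) = 0.2500
  C_32 = −[(0.85)(0.00) − (-0.25)(-0.15)] = 0.0375
  C_33 = (0.85)(1.00) − (-0.25)(-0.15) = 0.8125
det(I−A) = Σ_j (I−A)_1j·C_1j = (0.85)(0.7000) + (-0.25)(0.1050) + (-0.25)(0.4575) = 0.454375
adj(I−A) = Cᵀ =
  [ 0.7000   0.1875   0.2500]
  [ 0.1050   0.4825   0.0375]
  [ 0.4575   0.1550   0.8125]
(I − A)⁻¹ = adj(I−A) / det(I−A) ≈
  [   1.5406     0.4127     0.5502]
  [   0.2311     1.0619     0.0825]
  [   1.0069     0.3411     1.7882]
Δx = (I − A)⁻¹ Δd with Δd having +100 in the Aerospace component and 0 elsewhere.
So Δx_D = L_DA · (+100), where L_DA = adj(I−A)_DA / det(I−A) = 0.2500 / 0.454375.
Δx_D = 0.2500 × (+100) / 0.454375 = 25.00 / 0.454375 ≈ 55.021.

Δx_D = 55.021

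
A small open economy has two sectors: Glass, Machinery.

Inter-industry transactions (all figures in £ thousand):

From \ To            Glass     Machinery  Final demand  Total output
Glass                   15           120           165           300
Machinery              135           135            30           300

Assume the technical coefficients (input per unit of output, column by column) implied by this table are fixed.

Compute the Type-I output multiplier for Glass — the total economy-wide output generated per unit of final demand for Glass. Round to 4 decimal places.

m_1 = 2.9197

Technical coefficients a_ij = z_ij / X_j:
  a_11 = 15/300 = 0.05, a_21 = 135/300 = 0.45
  a_12 = 120/300 = 0.40, a_22 = 135/300 = 0.45
I − A =
  [   0.95    -0.40]
  [  -0.45     0.55]
det(I−A) = (0.95)(0.55) − (-0.40)(-0.45) = 0.3425
adj(I−A) = [[0.55, 0.40], [0.45, 0.95]]
(I − A)⁻¹ = adj(I−A) / det(I−A) ≈
  [   1.60584     1.16788]
  [   1.31387     2.77372]
The output multiplier for sector j is the column-j sum of the Leontief inverse (I − A)⁻¹ = adj(I−A) / det(I−A).
Column 1 of adj(I−A): (0.55, 0.45); det(I−A) = 0.3425.
m_1 = (0.55 + 0.45) / 0.3425 = 1.00 / 0.3425 ≈ 2.9197.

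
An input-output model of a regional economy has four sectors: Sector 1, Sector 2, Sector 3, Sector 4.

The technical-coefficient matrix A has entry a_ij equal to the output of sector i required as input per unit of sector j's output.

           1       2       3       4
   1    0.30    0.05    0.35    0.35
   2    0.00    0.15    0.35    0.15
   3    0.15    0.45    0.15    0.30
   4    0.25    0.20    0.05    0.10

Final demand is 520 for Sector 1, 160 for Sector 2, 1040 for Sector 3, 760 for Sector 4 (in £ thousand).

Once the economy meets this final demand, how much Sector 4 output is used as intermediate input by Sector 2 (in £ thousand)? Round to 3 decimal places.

z_42 = 502.119

I − A =
  [   0.70    -0.05    -0.35    -0.35]
  [   0.00     0.85    -0.35    -0.15]
  [  -0.15    -0.45     0.85    -0.30]
  [  -0.25    -0.20    -0.05     0.90]
Compute the cofactors C_ij = (−1)^(i+j)·(3×3 minor ij) of I−A; the adjugate is their transpose:
adj(I−A) = Cᵀ =
  [ 0.445875   0.267625   0.312750   0.322250]
  [ 0.106500   0.374500   0.208250   0.173250]
  [ 0.190875   0.307125   0.438250   0.271500]
  [ 0.158125   0.174625   0.157500   0.348250]
det(I−A) = Σ_j (I−A)_1j·C_1j = (0.70)(0.445875) + (-0.05)(0.106500) + (-0.35)(0.190875) + (-0.35)(0.158125) = 0.1846375
(I − A)⁻¹ = adj(I−A) / det(I−A) ≈
  [   2.4149     1.4495     1.6939     1.7453]
  [   0.5768     2.0283     1.1279     0.9383]
  [   1.0338     1.6634     2.3736     1.4704]
  [   0.8564     0.9458     0.8530     1.8861]
First solve x = (I − A)⁻¹ d = adj(I−A)·d / det(I−A); in particular x_2 = (0.106500·520 + 0.374500·160 + 0.208250·1040 + 0.173250·760) / 0.1846375 = 463.55 / 0.1846375 ≈ 2510.59508.
Intermediate flow from 4 to 2: z_42 = a_42 · x_2 = 0.20 × 463.55 / 0.1846375 = 92.71 / 0.1846375 ≈ 502.119.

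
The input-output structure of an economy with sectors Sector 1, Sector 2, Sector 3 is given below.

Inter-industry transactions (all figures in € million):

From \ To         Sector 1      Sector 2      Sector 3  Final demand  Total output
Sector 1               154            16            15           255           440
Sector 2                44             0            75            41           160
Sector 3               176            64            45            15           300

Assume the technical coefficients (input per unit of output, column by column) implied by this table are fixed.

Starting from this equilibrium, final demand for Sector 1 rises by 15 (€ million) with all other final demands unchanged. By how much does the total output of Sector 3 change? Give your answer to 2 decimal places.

Δx_3 = 14.77

Technical coefficients a_ij = z_ij / X_j:
  a_11 = 154/440 = 0.35, a_21 = 44/440 = 0.10, a_31 = 176/440 = 0.40
  a_12 = 16/160 = 0.10, a_22 = 0/160 = 0.00, a_32 = 64/160 = 0.40
  a_13 = 15/300 = 0.05, a_23 = 75/300 = 0.25, a_33 = 45/300 = 0.15
I − A =
  [   0.65    -0.10    -0.05]
  [  -0.10     1.00    -0.25]
  [  -0.40    -0.40     0.85]
Cofactors of I−A, C_ij = (−1)^(i+j)·(minor ij) (rows/columns in the sector order above):
  C_11 = (1.00)(0.85) − (-0.25)(-0.40) = 0.7500
  C_12 = −[(-0.10)(0.85) − (-0.25)(-0.40)] = 0.1850
  C_13 = (-0.10)(-0.40) − (1.00)(-0.40) = 0.4400
  C_21 = −[(-0.10)(0.85) − (-0.05)(-0.40)] = 0.1050
  C_22 = (0.65)(0.85) − (-0.05)(-0.40) = 0.5325
  C_23 = −[(0.65)(-0.40) − (-0.10)(-0.40)] = 0.3000
  C_31 = (-0.10)(-0.25) − (-0.05)(1.00) = 0.0750
  C_32 = −[(0.65)(-0.25) − (-0.05)(-0.10)] = 0.1675
  C_33 = (0.65)(1.00) − (-0.10)(-0.10) = 0.6400
det(I−A) = Σ_j (I−A)_1j·C_1j = (0.65)(0.7500) + (-0.10)(0.1850) + (-0.05)(0.4400) = 0.4470
adj(I−A) = Cᵀ =
  [ 0.7500   0.1050   0.0750]
  [ 0.1850   0.5325   0.1675]
  [ 0.4400   0.3000   0.6400]
(I − A)⁻¹ = adj(I−A) / det(I−A) ≈
  [   1.6779     0.2349     0.1678]
  [   0.4139     1.1913     0.3747]
  [   0.9843     0.6711     1.4318]
Δx = (I − A)⁻¹ Δd with Δd having +15 in the Sector 1 component and 0 elsewhere.
So Δx_3 = L_31 · (+15), where L_31 = adj(I−A)_31 / det(I−A) = 0.4400 / 0.4470.
Δx_3 = 0.4400 × (+15) / 0.4470 = 6.60 / 0.4470 ≈ 14.77.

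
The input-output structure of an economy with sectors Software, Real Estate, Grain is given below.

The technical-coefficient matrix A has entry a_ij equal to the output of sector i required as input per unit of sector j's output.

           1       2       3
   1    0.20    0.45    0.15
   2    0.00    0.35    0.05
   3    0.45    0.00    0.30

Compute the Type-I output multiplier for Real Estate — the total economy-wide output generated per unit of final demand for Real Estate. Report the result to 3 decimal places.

I − A =
  [   0.80    -0.45    -0.15]
  [   0.00     0.65    -0.05]
  [  -0.45     0.00     0.70]
Cofactors of I−A, C_ij = (−1)^(i+j)·(minor ij) (rows/columns in the sector order above):
  C_11 = (0.65)(0.70) − (-0.05)(0.00) = 0.4550
  C_12 = −[(0.00)(0.70) − (-0.05)(-0.45)] = 0.0225
  C_13 = (0.00)(0.00) − (0.65)(-0.45) = 0.2925
  C_21 = −[(-0.45)(0.70) − (-0.15)(0.00)] = 0.3150
  C_22 = (0.80)(0.70) − (-0.15)(-0.45) = 0.4925
  C_23 = −[(0.80)(0.00) − (-0.45)(-0.45)] = 0.2025
  C_31 = (-0.45)(-0.05) − (-0.15)(0.65) = 0.1200
  C_32 = −[(0.80)(-0.05) − (-0.15)(0.00)] = 0.0400
  C_33 = (0.80)(0.65) − (-0.45)(0.00) = 0.5200
det(I−A) = Σ_j (I−A)_1j·C_1j = (0.80)(0.4550) + (-0.45)(0.0225) + (-0.15)(0.2925) = 0.3100
adj(I−A) = Cᵀ =
  [ 0.4550   0.3150   0.1200]
  [ 0.0225   0.4925   0.0400]
  [ 0.2925   0.2025   0.5200]
(I − A)⁻¹ = adj(I−A) / det(I−A) ≈
  [   1.4677     1.0161     0.3871]
  [   0.0726     1.5887     0.1290]
  [   0.9435     0.6532     1.6774]
The output multiplier for sector j is the column-j sum of the Leontief inverse (I − A)⁻¹ = adj(I−A) / det(I−A).
Column 2 of adj(I−A): (0.3150, 0.4925, 0.2025); det(I−A) = 0.3100.
m_2 = (0.3150 + 0.4925 + 0.2025) / 0.3100 = 1.01 / 0.3100 ≈ 3.258.

m_2 = 3.258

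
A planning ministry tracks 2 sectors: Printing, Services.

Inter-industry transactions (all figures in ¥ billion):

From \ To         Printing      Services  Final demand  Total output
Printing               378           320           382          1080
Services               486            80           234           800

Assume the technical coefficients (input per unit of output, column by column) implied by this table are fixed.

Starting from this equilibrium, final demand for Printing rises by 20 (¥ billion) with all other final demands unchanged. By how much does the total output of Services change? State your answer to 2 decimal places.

Technical coefficients a_ij = z_ij / X_j:
  a_11 = 378/1080 = 0.35, a_21 = 486/1080 = 0.45
  a_12 = 320/800 = 0.40, a_22 = 80/800 = 0.10
I − A =
  [   0.65    -0.40]
  [  -0.45     0.90]
det(I−A) = (0.65)(0.90) − (-0.40)(-0.45) = 0.4050
adj(I−A) = [[0.90, 0.40], [0.45, 0.65]]
(I − A)⁻¹ = adj(I−A) / det(I−A) ≈
  [   2.2222     0.9877]
  [   1.1111     1.6049]
Δx = (I − A)⁻¹ Δd with Δd having +20 in the Printing component and 0 elsewhere.
So Δx_2 = L_21 · (+20), where L_21 = adj(I−A)_21 / det(I−A) = 0.45 / 0.4050.
Δx_2 = 0.45 × (+20) / 0.4050 = 9.00 / 0.4050 ≈ 22.22.

Δx_2 = 22.22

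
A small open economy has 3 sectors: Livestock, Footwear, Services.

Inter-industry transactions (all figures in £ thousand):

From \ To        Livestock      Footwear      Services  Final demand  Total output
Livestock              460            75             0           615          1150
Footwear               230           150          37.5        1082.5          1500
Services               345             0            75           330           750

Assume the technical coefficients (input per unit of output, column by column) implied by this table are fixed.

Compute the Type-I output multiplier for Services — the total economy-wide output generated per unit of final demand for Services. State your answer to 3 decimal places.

Technical coefficients a_ij = z_ij / X_j:
  a_11 = 460/1150 = 0.40, a_21 = 230/1150 = 0.20, a_31 = 345/1150 = 0.30
  a_12 = 75/1500 = 0.05, a_22 = 150/1500 = 0.10, a_32 = 0/1500 = 0.00
  a_13 = 0/750 = 0.00, a_23 = 37.5/750 = 0.05, a_33 = 75/750 = 0.10
I − A =
  [   0.60    -0.05     0.00]
  [  -0.20     0.90    -0.05]
  [  -0.30     0.00     0.90]
Cofactors of I−A, C_ij = (−1)^(i+j)·(minor ij) (rows/columns in the sector order above):
  C_11 = (0.90)(0.90) − (-0.05)(0.00) = 0.8100
  C_12 = −[(-0.20)(0.90) − (-0.05)(-0.30)] = 0.1950
  C_13 = (-0.20)(0.00) − (0.90)(-0.30) = 0.2700
  C_21 = −[(-0.05)(0.90) − (0.00)(0.00)] = 0.0450
  C_22 = (0.60)(0.90) − (0.00)(-0.30) = 0.5400
  C_23 = −[(0.60)(0.00) − (-0.05)(-0.30)] = 0.0150
  C_31 = (-0.05)(-0.05) − (0.00)(0.90) = 0.0025
  C_32 = −[(0.60)(-0.05) − (0.00)(-0.20)] = 0.0300
  C_33 = (0.60)(0.90) − (-0.05)(-0.20) = 0.5300
det(I−A) = Σ_j (I−A)_1j·C_1j = (0.60)(0.8100) + (-0.05)(0.1950) + (0.00)(0.2700) = 0.47625
adj(I−A) = Cᵀ =
  [ 0.8100   0.0450   0.0025]
  [ 0.1950   0.5400   0.0300]
  [ 0.2700   0.0150   0.5300]
(I − A)⁻¹ = adj(I−A) / det(I−A) ≈
  [   1.7008     0.0945     0.0052]
  [   0.4094     1.1339     0.0630]
  [   0.5669     0.0315     1.1129]
The output multiplier for sector j is the column-j sum of the Leontief inverse (I − A)⁻¹ = adj(I−A) / det(I−A).
Column 3 of adj(I−A): (0.0025, 0.0300, 0.5300); det(I−A) = 0.47625.
m_3 = (0.0025 + 0.0300 + 0.5300) / 0.47625 = 0.5625 / 0.47625 ≈ 1.181.

m_3 = 1.181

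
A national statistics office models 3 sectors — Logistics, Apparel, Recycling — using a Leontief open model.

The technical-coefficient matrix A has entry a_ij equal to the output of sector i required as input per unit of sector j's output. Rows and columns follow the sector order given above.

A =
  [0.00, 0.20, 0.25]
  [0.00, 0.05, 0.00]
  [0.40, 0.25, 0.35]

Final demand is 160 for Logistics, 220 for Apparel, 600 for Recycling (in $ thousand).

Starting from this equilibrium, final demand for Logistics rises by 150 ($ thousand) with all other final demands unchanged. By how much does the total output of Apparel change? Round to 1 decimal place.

I − A =
  [   1.00    -0.20    -0.25]
  [   0.00     0.95     0.00]
  [  -0.40    -0.25     0.65]
Cofactors of I−A, C_ij = (−1)^(i+j)·(minor ij) (rows/columns in the sector order above):
  C_11 = (0.95)(0.65) − (0.00)(-0.25) = 0.6175
  C_12 = −[(0.00)(0.65) − (0.00)(-0.40)] = 0.0000
  C_13 = (0.00)(-0.25) − (0.95)(-0.40) = 0.3800
  C_21 = −[(-0.20)(0.65) − (-0.25)(-0.25)] = 0.1925
  C_22 = (1.00)(0.65) − (-0.25)(-0.40) = 0.5500
  C_23 = −[(1.00)(-0.25) − (-0.20)(-0.40)] = 0.3300
  C_31 = (-0.20)(0.00) − (-0.25)(0.95) = 0.2375
  C_32 = −[(1.00)(0.00) − (-0.25)(0.00)] = 0.0000
  C_33 = (1.00)(0.95) − (-0.20)(0.00) = 0.9500
det(I−A) = Σ_j (I−A)_1j·C_1j = (1.00)(0.6175) + (-0.20)(0.0000) + (-0.25)(0.3800) = 0.5225
adj(I−A) = Cᵀ =
  [ 0.6175   0.1925   0.2375]
  [ 0.0000   0.5500   0.0000]
  [ 0.3800   0.3300   0.9500]
(I − A)⁻¹ = adj(I−A) / det(I−A) ≈
  [   1.1818     0.3684     0.4545]
  [   0.0000     1.0526     0.0000]
  [   0.7273     0.6316     1.8182]
Δx = (I − A)⁻¹ Δd with Δd having +150 in the Logistics component and 0 elsewhere.
So Δx_2 = L_21 · (+150), where L_21 = adj(I−A)_21 / det(I−A) = 0.0000 / 0.5225.
Δx_2 = 0.0000 × (+150) / 0.5225 = 0.00 / 0.5225 = 0.0.

Δx_2 = 0.0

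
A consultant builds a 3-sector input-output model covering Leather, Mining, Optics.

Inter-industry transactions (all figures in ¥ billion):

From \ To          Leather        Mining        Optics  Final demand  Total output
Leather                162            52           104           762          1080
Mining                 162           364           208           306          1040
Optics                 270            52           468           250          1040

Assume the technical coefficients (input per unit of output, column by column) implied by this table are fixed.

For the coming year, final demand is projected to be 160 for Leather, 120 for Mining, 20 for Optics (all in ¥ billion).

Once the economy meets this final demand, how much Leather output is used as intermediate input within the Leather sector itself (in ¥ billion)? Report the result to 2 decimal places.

Technical coefficients a_ij = z_ij / X_j:
  a_LL = 162/1080 = 0.15, a_ML = 162/1080 = 0.15, a_OL = 270/1080 = 0.25
  a_LM = 52/1040 = 0.05, a_MM = 364/1040 = 0.35, a_OM = 52/1040 = 0.05
  a_LO = 104/1040 = 0.10, a_MO = 208/1040 = 0.20, a_OO = 468/1040 = 0.45
I − A =
  [   0.85    -0.05    -0.10]
  [  -0.15     0.65    -0.20]
  [  -0.25    -0.05     0.55]
Cofactors of I−A, C_ij = (−1)^(i+j)·(minor ij) (rows/columns in the sector order above):
  C_11 = (0.65)(0.55) − (-0.20)(-0.05) = 0.3475
  C_12 = −[(-0.15)(0.55) − (-0.20)(-0.25)] = 0.1325
  C_13 = (-0.15)(-0.05) − (0.65)(-0.25) = 0.1700
  C_21 = −[(-0.05)(0.55) − (-0.10)(-0.05)] = 0.0325
  C_22 = (0.85)(0.55) − (-0.10)(-0.25) = 0.4425
  C_23 = −[(0.85)(-0.05) − (-0.05)(-0.25)] = 0.0550
  C_31 = (-0.05)(-0.20) − (-0.10)(0.65) = 0.0750
  C_32 = −[(0.85)(-0.20) − (-0.10)(-0.15)] = 0.1850
  C_33 = (0.85)(0.65) − (-0.05)(-0.15) = 0.5450
det(I−A) = Σ_j (I−A)_1j·C_1j = (0.85)(0.3475) + (-0.05)(0.1325) + (-0.10)(0.1700) = 0.27175
adj(I−A) = Cᵀ =
  [ 0.3475   0.0325   0.0750]
  [ 0.1325   0.4425   0.1850]
  [ 0.1700   0.0550   0.5450]
(I − A)⁻¹ = adj(I−A) / det(I−A) ≈
  [   1.2787     0.1196     0.2760]
  [   0.4876     1.6283     0.6808]
  [   0.6256     0.2024     2.0055]
First solve x = (I − A)⁻¹ d = adj(I−A)·d / det(I−A); in particular x_L = (0.3475·160 + 0.0325·120 + 0.0750·20) / 0.27175 = 61.00 / 0.27175 ≈ 224.4710.
Intermediate flow from L to L: z_LL = a_LL · x_L = 0.15 × 61.00 / 0.27175 = 9.15 / 0.27175 ≈ 33.67.

z_LL = 33.67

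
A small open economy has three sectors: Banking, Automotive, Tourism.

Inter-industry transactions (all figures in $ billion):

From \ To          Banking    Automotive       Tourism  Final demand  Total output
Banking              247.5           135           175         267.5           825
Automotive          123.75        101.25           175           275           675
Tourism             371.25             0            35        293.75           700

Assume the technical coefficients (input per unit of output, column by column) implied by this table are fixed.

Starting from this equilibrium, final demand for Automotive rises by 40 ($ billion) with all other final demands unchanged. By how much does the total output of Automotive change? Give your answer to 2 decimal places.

Technical coefficients a_ij = z_ij / X_j:
  a_BB = 247.5/825 = 0.30, a_AB = 123.75/825 = 0.15, a_TB = 371.25/825 = 0.45
  a_BA = 135/675 = 0.20, a_AA = 101.25/675 = 0.15, a_TA = 0/675 = 0.00
  a_BT = 175/700 = 0.25, a_AT = 175/700 = 0.25, a_TT = 35/700 = 0.05
I − A =
  [   0.70    -0.20    -0.25]
  [  -0.15     0.85    -0.25]
  [  -0.45     0.00     0.95]
Cofactors of I−A, C_ij = (−1)^(i+j)·(minor ij) (rows/columns in the sector order above):
  C_11 = (0.85)(0.95) − (-0.25)(0.00) = 0.8075
  C_12 = −[(-0.15)(0.95) − (-0.25)(-0.45)] = 0.2550
  C_13 = (-0.15)(0.00) − (0.85)(-0.45) = 0.3825
  C_21 = −[(-0.20)(0.95) − (-0.25)(0.00)] = 0.1900
  C_22 = (0.70)(0.95) − (-0.25)(-0.45) = 0.5525
  C_23 = −[(0.70)(0.00) − (-0.20)(-0.45)] = 0.0900
  C_31 = (-0.20)(-0.25) − (-0.25)(0.85) = 0.2625
  C_32 = −[(0.70)(-0.25) − (-0.25)(-0.15)] = 0.2125
  C_33 = (0.70)(0.85) − (-0.20)(-0.15) = 0.5650
det(I−A) = Σ_j (I−A)_1j·C_1j = (0.70)(0.8075) + (-0.20)(0.2550) + (-0.25)(0.3825) = 0.418625
adj(I−A) = Cᵀ =
  [ 0.8075   0.1900   0.2625]
  [ 0.2550   0.5525   0.2125]
  [ 0.3825   0.0900   0.5650]
(I − A)⁻¹ = adj(I−A) / det(I−A) ≈
  [   1.9289     0.4539     0.6271]
  [   0.6091     1.3198     0.5076]
  [   0.9137     0.2150     1.3497]
Δx = (I − A)⁻¹ Δd with Δd having +40 in the Automotive component and 0 elsewhere.
So Δx_A = L_AA · (+40), where L_AA = adj(I−A)_AA / det(I−A) = 0.5525 / 0.418625.
Δx_A = 0.5525 × (+40) / 0.418625 = 22.10 / 0.418625 ≈ 52.79.

Δx_A = 52.79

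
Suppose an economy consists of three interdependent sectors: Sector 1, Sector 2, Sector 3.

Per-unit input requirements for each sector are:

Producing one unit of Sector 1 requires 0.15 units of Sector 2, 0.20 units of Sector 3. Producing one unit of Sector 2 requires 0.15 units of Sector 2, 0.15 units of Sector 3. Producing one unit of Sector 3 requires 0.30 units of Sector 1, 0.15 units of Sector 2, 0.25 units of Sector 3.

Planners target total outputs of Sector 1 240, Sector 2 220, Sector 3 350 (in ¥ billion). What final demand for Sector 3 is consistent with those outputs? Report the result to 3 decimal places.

I − A =
  [   1.00     0.00    -0.30]
  [  -0.15     0.85    -0.15]
  [  -0.20    -0.15     0.75]
d = (I − A) x:
  d_1 = (+1.00)·240 + (+0.00)·220 + (-0.30)·350 = 135.000
  d_2 = (-0.15)·240 + (+0.85)·220 + (-0.15)·350 = 98.500
  d_3 = (-0.20)·240 + (-0.15)·220 + (+0.75)·350 = 181.500

d_3 = 181.500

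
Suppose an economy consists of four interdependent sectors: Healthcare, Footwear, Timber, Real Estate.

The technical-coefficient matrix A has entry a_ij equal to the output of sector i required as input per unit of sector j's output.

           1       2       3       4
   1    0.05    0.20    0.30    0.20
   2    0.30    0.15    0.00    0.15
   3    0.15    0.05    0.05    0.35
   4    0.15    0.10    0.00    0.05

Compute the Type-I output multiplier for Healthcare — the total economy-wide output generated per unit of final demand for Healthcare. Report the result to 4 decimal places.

m_1 = 2.4278

I − A =
  [   0.95    -0.20    -0.30    -0.20]
  [  -0.30     0.85     0.00    -0.15]
  [  -0.15    -0.05     0.95    -0.35]
  [  -0.15    -0.10     0.00     0.95]
Compute the cofactors C_ij = (−1)^(i+j)·(3×3 minor ij) of I−A; the adjugate is their transpose:
adj(I−A) = Cᵀ =
  [ 0.752875   0.224250   0.237750   0.281500]
  [ 0.292125   0.770375   0.092250   0.217125]
  [ 0.189375   0.118875   0.659875   0.301750]
  [ 0.149625   0.116500   0.047250   0.667375]
det(I−A) = Σ_j (I−A)_1j·C_1j = (0.95)(0.752875) + (-0.20)(0.292125) + (-0.30)(0.189375) + (-0.20)(0.149625) = 0.57006875
(I − A)⁻¹ = adj(I−A) / det(I−A) ≈
  [   1.32067     0.39337     0.41705     0.49380]
  [   0.51244     1.35137     0.16182     0.38088]
  [   0.33220     0.20853     1.15754     0.52932]
  [   0.26247     0.20436     0.08288     1.17069]
The output multiplier for sector j is the column-j sum of the Leontief inverse (I − A)⁻¹ = adj(I−A) / det(I−A).
Column 1 of adj(I−A): (0.752875, 0.292125, 0.189375, 0.149625); det(I−A) = 0.57006875.
m_1 = (0.752875 + 0.292125 + 0.189375 + 0.149625) / 0.57006875 = 1.384 / 0.57006875 ≈ 2.4278.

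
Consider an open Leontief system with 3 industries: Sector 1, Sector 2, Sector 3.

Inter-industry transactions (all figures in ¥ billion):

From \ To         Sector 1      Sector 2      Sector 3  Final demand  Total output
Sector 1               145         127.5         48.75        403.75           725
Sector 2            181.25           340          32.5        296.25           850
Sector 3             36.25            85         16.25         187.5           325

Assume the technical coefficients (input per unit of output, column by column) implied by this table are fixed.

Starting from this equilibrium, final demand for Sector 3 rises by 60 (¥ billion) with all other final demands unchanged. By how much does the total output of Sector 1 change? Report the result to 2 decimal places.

Δx_1 = 15.62

Technical coefficients a_ij = z_ij / X_j:
  a_11 = 145/725 = 0.20, a_21 = 181.25/725 = 0.25, a_31 = 36.25/725 = 0.05
  a_12 = 127.5/850 = 0.15, a_22 = 340/850 = 0.40, a_32 = 85/850 = 0.10
  a_13 = 48.75/325 = 0.15, a_23 = 32.5/325 = 0.10, a_33 = 16.25/325 = 0.05
I − A =
  [   0.80    -0.15    -0.15]
  [  -0.25     0.60    -0.10]
  [  -0.05    -0.10     0.95]
Cofactors of I−A, C_ij = (−1)^(i+j)·(minor ij) (rows/columns in the sector order above):
  C_11 = (0.60)(0.95) − (-0.10)(-0.10) = 0.5600
  C_12 = −[(-0.25)(0.95) − (-0.10)(-0.05)] = 0.2425
  C_13 = (-0.25)(-0.10) − (0.60)(-0.05) = 0.0550
  C_21 = −[(-0.15)(0.95) − (-0.15)(-0.10)] = 0.1575
  C_22 = (0.80)(0.95) − (-0.15)(-0.05) = 0.7525
  C_23 = −[(0.80)(-0.10) − (-0.15)(-0.05)] = 0.0875
  C_31 = (-0.15)(-0.10) − (-0.15)(0.60) = 0.1050
  C_32 = −[(0.80)(-0.10) − (-0.15)(-0.25)] = 0.1175
  C_33 = (0.80)(0.60) − (-0.15)(-0.25) = 0.4425
det(I−A) = Σ_j (I−A)_1j·C_1j = (0.80)(0.5600) + (-0.15)(0.2425) + (-0.15)(0.0550) = 0.403375
adj(I−A) = Cᵀ =
  [ 0.5600   0.1575   0.1050]
  [ 0.2425   0.7525   0.1175]
  [ 0.0550   0.0875   0.4425]
(I − A)⁻¹ = adj(I−A) / det(I−A) ≈
  [   1.3883     0.3905     0.2603]
  [   0.6012     1.8655     0.2913]
  [   0.1363     0.2169     1.0970]
Δx = (I − A)⁻¹ Δd with Δd having +60 in the Sector 3 component and 0 elsewhere.
So Δx_1 = L_13 · (+60), where L_13 = adj(I−A)_13 / det(I−A) = 0.1050 / 0.403375.
Δx_1 = 0.1050 × (+60) / 0.403375 = 6.30 / 0.403375 ≈ 15.62.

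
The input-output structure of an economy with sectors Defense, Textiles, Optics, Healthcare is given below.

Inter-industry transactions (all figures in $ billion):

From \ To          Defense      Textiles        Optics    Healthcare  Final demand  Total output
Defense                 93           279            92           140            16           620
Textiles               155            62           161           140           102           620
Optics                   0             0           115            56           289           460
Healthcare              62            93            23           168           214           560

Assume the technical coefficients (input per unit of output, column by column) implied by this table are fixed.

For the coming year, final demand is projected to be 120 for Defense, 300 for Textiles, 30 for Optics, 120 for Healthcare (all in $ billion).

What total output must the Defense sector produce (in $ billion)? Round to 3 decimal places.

Technical coefficients a_ij = z_ij / X_j:
  a_11 = 93/620 = 0.15, a_21 = 155/620 = 0.25, a_31 = 0/620 = 0.00, a_41 = 62/620 = 0.10
  a_12 = 279/620 = 0.45, a_22 = 62/620 = 0.10, a_32 = 0/620 = 0.00, a_42 = 93/620 = 0.15
  a_13 = 92/460 = 0.20, a_23 = 161/460 = 0.35, a_33 = 115/460 = 0.25, a_43 = 23/460 = 0.05
  a_14 = 140/560 = 0.25, a_24 = 140/560 = 0.25, a_34 = 56/560 = 0.10, a_44 = 168/560 = 0.30
I − A =
  [   0.85    -0.45    -0.20    -0.25]
  [  -0.25     0.90    -0.35    -0.25]
  [   0.00     0.00     0.75    -0.10]
  [  -0.10    -0.15    -0.05     0.70]
Compute the cofactors C_ij = (−1)^(i+j)·(3×3 minor ij) of I−A; the adjugate is their transpose:
adj(I−A) = Cᵀ =
  [ 0.434625   0.265125   0.258750   0.286875]
  [ 0.152250   0.421250   0.253250   0.241000]
  [ 0.012750   0.017250   0.381750   0.065250]
  [ 0.095625   0.129375   0.118500   0.489375]
det(I−A) = Σ_j (I−A)_1j·C_1j = (0.85)(0.434625) + (-0.45)(0.152250) + (-0.20)(0.012750) + (-0.25)(0.095625) = 0.2744625
(I − A)⁻¹ = adj(I−A) / det(I−A) ≈
  [   1.5835     0.9660     0.9428     1.0452]
  [   0.5547     1.5348     0.9227     0.8781]
  [   0.0465     0.0629     1.3909     0.2377]
  [   0.3484     0.4714     0.4318     1.7830]
x = (I − A)⁻¹ d = adj(I−A)·d / det(I−A), with det(I−A) = 0.2744625:
  x_1 = (0.434625·120 + 0.265125·300 + 0.258750·30 + 0.286875·120) / 0.2744625 = 173.88 / 0.2744625 ≈ 633.529
  x_2 = (0.152250·120 + 0.421250·300 + 0.253250·30 + 0.241000·120) / 0.2744625 = 181.1625 / 0.2744625 ≈ 660.063
  x_3 = (0.012750·120 + 0.017250·300 + 0.381750·30 + 0.065250·120) / 0.2744625 = 25.9875 / 0.2744625 ≈ 94.685
  x_4 = (0.095625·120 + 0.129375·300 + 0.118500·30 + 0.489375·120) / 0.2744625 = 112.5675 / 0.2744625 ≈ 410.138

x_1 = 633.529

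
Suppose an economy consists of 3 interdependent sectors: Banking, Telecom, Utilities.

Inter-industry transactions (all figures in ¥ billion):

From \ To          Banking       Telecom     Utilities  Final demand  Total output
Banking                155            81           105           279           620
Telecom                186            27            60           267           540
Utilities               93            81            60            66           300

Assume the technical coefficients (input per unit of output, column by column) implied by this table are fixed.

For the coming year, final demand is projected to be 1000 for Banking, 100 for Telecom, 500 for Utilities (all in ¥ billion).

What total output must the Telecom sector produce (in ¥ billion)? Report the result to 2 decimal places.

x_2 = 1024.64

Technical coefficients a_ij = z_ij / X_j:
  a_11 = 155/620 = 0.25, a_21 = 186/620 = 0.30, a_31 = 93/620 = 0.15
  a_12 = 81/540 = 0.15, a_22 = 27/540 = 0.05, a_32 = 81/540 = 0.15
  a_13 = 105/300 = 0.35, a_23 = 60/300 = 0.20, a_33 = 60/300 = 0.20
I − A =
  [   0.75    -0.15    -0.35]
  [  -0.30     0.95    -0.20]
  [  -0.15    -0.15     0.80]
Cofactors of I−A, C_ij = (−1)^(i+j)·(minor ij) (rows/columns in the sector order above):
  C_11 = (0.95)(0.80) − (-0.20)(-0.15) = 0.7300
  C_12 = −[(-0.30)(0.80) − (-0.20)(-0.15)] = 0.2700
  C_13 = (-0.30)(-0.15) − (0.95)(-0.15) = 0.1875
  C_21 = −[(-0.15)(0.80) − (-0.35)(-0.15)] = 0.1725
  C_22 = (0.75)(0.80) − (-0.35)(-0.15) = 0.5475
  C_23 = −[(0.75)(-0.15) − (-0.15)(-0.15)] = 0.1350
  C_31 = (-0.15)(-0.20) − (-0.35)(0.95) = 0.3625
  C_32 = −[(0.75)(-0.20) − (-0.35)(-0.30)] = 0.2550
  C_33 = (0.75)(0.95) − (-0.15)(-0.30) = 0.6675
det(I−A) = Σ_j (I−A)_1j·C_1j = (0.75)(0.7300) + (-0.15)(0.2700) + (-0.35)(0.1875) = 0.441375
adj(I−A) = Cᵀ =
  [ 0.7300   0.1725   0.3625]
  [ 0.2700   0.5475   0.2550]
  [ 0.1875   0.1350   0.6675]
(I − A)⁻¹ = adj(I−A) / det(I−A) ≈
  [   1.6539     0.3908     0.8213]
  [   0.6117     1.2404     0.5777]
  [   0.4248     0.3059     1.5123]
x = (I − A)⁻¹ d = adj(I−A)·d / det(I−A), with det(I−A) = 0.441375:
  x_1 = (0.7300·1000 + 0.1725·100 + 0.3625·500) / 0.441375 = 928.50 / 0.441375 ≈ 2103.65
  x_2 = (0.2700·1000 + 0.5475·100 + 0.2550·500) / 0.441375 = 452.25 / 0.441375 ≈ 1024.64
  x_3 = (0.1875·1000 + 0.1350·100 + 0.6675·500) / 0.441375 = 534.75 / 0.441375 ≈ 1211.55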